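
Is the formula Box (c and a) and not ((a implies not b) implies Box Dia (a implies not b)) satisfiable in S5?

Unsatisfiable (every branch closes)

1. Box (c and a) and not ((a implies not b) implies Box Dia (a implies not b)), w0
2. Box (c and a), w0
3. not ((a implies not b) implies Box Dia (a implies not b)), w0
4. a implies not b, w0
5. not Box Dia (a implies not b), w0
6. c and a, w0
7. c, w0
8. a, w0
9. not b, w0
10. not Dia (a implies not b), w1
11. c and a, w1
12. c, w1
13. a, w1
14. not (a implies not b), w0
15. b, w0
Accessibility: w0Rw0, w0Rw1, w1Rw0, w1Rw1
Branch closes: b and not b both at w0.
(One branch shown.) All branches close.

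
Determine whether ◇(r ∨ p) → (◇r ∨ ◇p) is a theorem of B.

Valid in B

Tableau for the negation ¬(◇(r ∨ p) → (◇r ∨ ◇p)):
1. ¬(◇(r ∨ p) → (◇r ∨ ◇p)), 0
2. ◇(r ∨ p), 0
3. ¬(◇r ∨ ◇p), 0
4. ¬◇r, 0
5. ¬◇p, 0
6. ¬r, 0
7. ¬p, 0
8. r ∨ p, 1
9. ¬r, 1
10. ¬p, 1
11. p, 1
Accessibility: 0R0, 0R1, 1R0, 1R1
Branch closes: p and ¬p both at 1.
Every branch of the negation's tableau closes; the branch above is one of them.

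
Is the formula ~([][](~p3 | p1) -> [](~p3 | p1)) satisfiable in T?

1. ~([][](~p3 | p1) -> [](~p3 | p1)), w0
2. [][](~p3 | p1), w0
3. ~[](~p3 | p1), w0
4. [](~p3 | p1), w0
5. ~p3 | p1, w0
6. p1, w0
7. ~(~p3 | p1), w1
8. p3, w1
9. ~p1, w1
10. [](~p3 | p1), w1
11. ~p3 | p1, w1
12. p1, w1
Accessibility: w0Rw0, w0Rw1, w1Rw1
Branch closes: p1 and ~p1 both at w1.
(One branch shown.) All branches close.

Unsatisfiable (every branch closes)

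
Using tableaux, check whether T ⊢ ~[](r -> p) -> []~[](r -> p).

Tableau for the negation ~(~[](r -> p) -> []~[](r -> p)):
1. ~(~[](r -> p) -> []~[](r -> p)), u
2. ~[](r -> p), u
3. ~[]~[](r -> p), u
4. ~(r -> p), v
5. r, v
6. ~p, v
7. [](r -> p), w
8. r -> p, w
9. p, w
Accessibility: uRu, uRv, uRw, vRv, wRw
The negation has an open branch (countermodel exists).

Invalid (countermodel exists)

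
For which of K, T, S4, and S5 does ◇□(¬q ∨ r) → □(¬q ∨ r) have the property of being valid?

S4-tableau for the negation ¬(◇□(¬q ∨ r) → □(¬q ∨ r)):
1. ¬(◇□(¬q ∨ r) → □(¬q ∨ r)), 0
2. ◇□(¬q ∨ r), 0
3. ¬□(¬q ∨ r), 0
4. □(¬q ∨ r), 1
5. ¬q ∨ r, 1
6. r, 1
7. ¬(¬q ∨ r), 2
8. q, 2
9. ¬r, 2
Accessibility: 0R0, 0R1, 0R2, 1R1, 2R2
Complete open branch: countermodel on an S4-frame, so not valid in S4, nor in K, T (the same frame is also a K-frame and a T-frame).
S5-tableau for the negation ¬(◇□(¬q ∨ r) → □(¬q ∨ r)):
1. ¬(◇□(¬q ∨ r) → □(¬q ∨ r)), 0
2. ◇□(¬q ∨ r), 0
3. ¬□(¬q ∨ r), 0
4. □(¬q ∨ r), 1
5. ¬q ∨ r, 0
6. ¬q ∨ r, 1
7. r, 0
8. r, 1
9. ¬(¬q ∨ r), 2
10. q, 2
11. ¬r, 2
12. ¬q ∨ r, 2
13. r, 2
Accessibility: 0R0, 0R1, 0R2, 1R0, 1R1, 1R2, 2R0, 2R1, 2R2
Branch closes: r and ¬r both at 2.
Every branch closes (one shown): valid in S5.

S5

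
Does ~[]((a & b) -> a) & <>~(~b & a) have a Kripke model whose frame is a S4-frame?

No, unsatisfiable

1. ~[]((a & b) -> a) & <>~(~b & a), u
2. ~[]((a & b) -> a), u
3. <>~(~b & a), u
4. ~((a & b) -> a), v
5. a & b, v
6. ~a, v
7. a, v
8. b, v
Accessibility: uRu, uRv, vRv
Branch closes: a and ~a both at v.
All branches of the tableau close; one closing branch shown above.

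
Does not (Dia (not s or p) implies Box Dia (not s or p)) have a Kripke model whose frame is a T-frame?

1. not (Dia (not s or p) implies Box Dia (not s or p)), w0
2. Dia (not s or p), w0
3. not Box Dia (not s or p), w0
4. not s or p, w1
5. p, w1
6. not Dia (not s or p), w2
7. not (not s or p), w2
8. s, w2
9. not p, w2
Accessibility: w0Rw0, w0Rw1, w0Rw2, w1Rw1, w2Rw2

Satisfiable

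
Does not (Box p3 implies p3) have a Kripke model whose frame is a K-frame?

Satisfiable (open branch found)

1. not (Box p3 implies p3), u
2. Box p3, u
3. not p3, u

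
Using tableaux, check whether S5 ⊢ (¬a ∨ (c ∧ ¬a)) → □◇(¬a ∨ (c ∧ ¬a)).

Valid in S5

Tableau for the negation ¬((¬a ∨ (c ∧ ¬a)) → □◇(¬a ∨ (c ∧ ¬a))):
1. ¬((¬a ∨ (c ∧ ¬a)) → □◇(¬a ∨ (c ∧ ¬a))), 0
2. ¬a ∨ (c ∧ ¬a), 0
3. ¬□◇(¬a ∨ (c ∧ ¬a)), 0
4. c ∧ ¬a, 0
5. c, 0
6. ¬a, 0
7. ¬◇(¬a ∨ (c ∧ ¬a)), 1
8. ¬(¬a ∨ (c ∧ ¬a)), 0
9. a, 0
10. ¬(c ∧ ¬a), 0
Accessibility: 0R0, 0R1, 1R0, 1R1
Branch closes: a and ¬a both at 0.
All branches of the negation close; one closing branch shown above.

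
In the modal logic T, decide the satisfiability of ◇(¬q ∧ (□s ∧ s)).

1. ◇(¬q ∧ (□s ∧ s)), u
2. ¬q ∧ (□s ∧ s), v
3. ¬q, v
4. □s ∧ s, v
5. □s, v
6. s, v
Accessibility: uRu, uRv, vRv

Yes, satisfiable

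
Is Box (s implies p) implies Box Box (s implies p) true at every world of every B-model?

Tableau for the negation not (Box (s implies p) implies Box Box (s implies p)):
1. not (Box (s implies p) implies Box Box (s implies p)), u
2. Box (s implies p), u
3. not Box Box (s implies p), u
4. s implies p, u
5. p, u
6. not Box (s implies p), v
7. s implies p, v
8. p, v
9. not (s implies p), w
10. s, w
11. not p, w
Accessibility: uRu, uRv, vRu, vRv, vRw, wRv, wRw
The negation has an open branch (countermodel exists).

Not valid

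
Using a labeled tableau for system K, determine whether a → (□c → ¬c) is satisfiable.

1. a → (□c → ¬c), u
2. □c → ¬c, u
3. ¬c, u

Satisfiable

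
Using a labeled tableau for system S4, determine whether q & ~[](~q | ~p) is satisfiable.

1. q & ~[](~q | ~p), u
2. q, u
3. ~[](~q | ~p), u
4. ~(~q | ~p), v
5. q, v
6. p, v
Accessibility: uRu, uRv, vRv

Satisfiable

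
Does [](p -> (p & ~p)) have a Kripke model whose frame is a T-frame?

1. [](p -> (p & ~p)), u
2. p -> (p & ~p), u
3. ~p, u
Accessibility: uRu

Satisfiable (open branch found)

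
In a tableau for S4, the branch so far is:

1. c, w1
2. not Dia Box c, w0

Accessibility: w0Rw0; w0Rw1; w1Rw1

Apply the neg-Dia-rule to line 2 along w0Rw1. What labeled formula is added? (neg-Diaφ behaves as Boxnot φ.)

neg-Diaφ behaves as Boxnot φ: propagate the negated body to each accessible world.

not Box c, w1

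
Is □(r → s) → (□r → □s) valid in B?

Yes, valid

Tableau for the negation ¬(□(r → s) → (□r → □s)):
1. ¬(□(r → s) → (□r → □s)), u
2. □(r → s), u   [¬→-rule on 1]
3. ¬(□r → □s), u   [¬→-rule on 1]
4. □r, u   [¬→-rule on 3]
5. ¬□s, u   [¬→-rule on 3]
6. r → s, u   [□-rule on 2 via uRu]
7. r, u   [□-rule on 4 via uRu]
8. s, u   [→-rule on 6 (branches; this branch)]
9. ¬s, v   [¬□-rule on 5: fresh world v, uRv]
10. r → s, v   [□-rule on 2 via uRv]
11. r, v   [□-rule on 4 via uRv]
12. s, v   [→-rule on 10 (branches; this branch)]
Accessibility: uRu, uRv, vRu, vRv
Branch closes: s and ¬s both at v.
Every branch of the negation's tableau closes; the branch above is one of them.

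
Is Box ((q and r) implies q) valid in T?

Yes, valid

Tableau for the negation not Box ((q and r) implies q):
1. not Box ((q and r) implies q), u
2. not ((q and r) implies q), v
3. q and r, v
4. not q, v
5. q, v
6. r, v
Accessibility: uRu, uRv, vRv
Branch closes: q and not q both at v.
All branches of the negation close; one closing branch shown above.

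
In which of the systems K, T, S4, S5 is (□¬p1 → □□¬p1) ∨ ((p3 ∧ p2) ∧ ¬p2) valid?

S4, S5

T-tableau for the negation ¬((□¬p1 → □□¬p1) ∨ ((p3 ∧ p2) ∧ ¬p2)):
1. ¬((□¬p1 → □□¬p1) ∨ ((p3 ∧ p2) ∧ ¬p2)), 0
2. ¬(□¬p1 → □□¬p1), 0   [¬∨-rule on 1]
3. ¬((p3 ∧ p2) ∧ ¬p2), 0   [¬∨-rule on 1]
4. □¬p1, 0   [¬→-rule on 2]
5. ¬□□¬p1, 0   [¬→-rule on 2]
6. ¬p1, 0   [□-rule on 4 via 0R0]
7. p2, 0   [¬∧-rule on 3 (branches; this branch)]
8. ¬□¬p1, 1   [¬□-rule on 5: fresh world 1, 0R1]
9. ¬p1, 1   [□-rule on 4 via 0R1]
10. p1, 2   [¬□-rule on 8: fresh world 2, 1R2]
Accessibility: 0R0, 0R1, 1R1, 1R2, 2R2
Complete open branch: countermodel on a T-frame, so not valid in T, nor in K (the same frame is also a K-frame).
S4-tableau for the negation ¬((□¬p1 → □□¬p1) ∨ ((p3 ∧ p2) ∧ ¬p2)):
1. ¬((□¬p1 → □□¬p1) ∨ ((p3 ∧ p2) ∧ ¬p2)), 0
2. ¬(□¬p1 → □□¬p1), 0   [¬∨-rule on 1]
3. ¬((p3 ∧ p2) ∧ ¬p2), 0   [¬∨-rule on 1]
4. □¬p1, 0   [¬→-rule on 2]
5. ¬□□¬p1, 0   [¬→-rule on 2]
6. ¬p1, 0   [□-rule on 4 via 0R0]
7. ¬(p3 ∧ p2), 0   [¬∧-rule on 3 (branches; this branch)]
8. ¬p2, 0   [¬∧-rule on 7 (branches; this branch)]
9. ¬□¬p1, 1   [¬□-rule on 5: fresh world 1, 0R1]
10. ¬p1, 1   [□-rule on 4 via 0R1]
11. p1, 2   [¬□-rule on 9: fresh world 2, 1R2]
12. ¬p1, 2   [□-rule on 4 via 0R2]
Accessibility: 0R0, 0R1, 0R2, 1R1, 1R2, 2R2
Branch closes: p1 and ¬p1 both at 2.
Every branch closes (one shown): valid in S4, hence also in S5 (every theorem of S4 is a theorem of S5).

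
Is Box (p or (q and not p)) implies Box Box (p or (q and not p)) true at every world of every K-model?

Tableau for the negation not (Box (p or (q and not p)) implies Box Box (p or (q and not p))):
1. not (Box (p or (q and not p)) implies Box Box (p or (q and not p))), u
2. Box (p or (q and not p)), u
3. not Box Box (p or (q and not p)), u
4. not Box (p or (q and not p)), v
5. p or (q and not p), v
6. q and not p, v
7. q, v
8. not p, v
9. not (p or (q and not p)), w
10. not p, w
11. not (q and not p), w
12. not q, w
Accessibility: uRv, vRw
The negation has an open branch (countermodel exists).

No, not valid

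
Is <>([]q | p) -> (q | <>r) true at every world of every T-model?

Tableau for the negation ~(<>([]q | p) -> (q | <>r)):
1. ~(<>([]q | p) -> (q | <>r)), u
2. <>([]q | p), u
3. ~(q | <>r), u
4. ~q, u
5. ~<>r, u
6. ~r, u
7. []q | p, v
8. ~r, v
9. p, v
Accessibility: uRu, uRv, vRv
The negation has an open branch (countermodel exists).

Invalid (countermodel exists)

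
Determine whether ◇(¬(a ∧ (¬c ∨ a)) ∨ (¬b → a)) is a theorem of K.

No, not valid

Tableau for the negation ¬◇(¬(a ∧ (¬c ∨ a)) ∨ (¬b → a)):
1. ¬◇(¬(a ∧ (¬c ∨ a)) ∨ (¬b → a)), w0
The negation has an open branch (countermodel exists).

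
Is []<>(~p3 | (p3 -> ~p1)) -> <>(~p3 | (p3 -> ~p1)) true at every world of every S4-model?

Yes, valid

Tableau for the negation ~([]<>(~p3 | (p3 -> ~p1)) -> <>(~p3 | (p3 -> ~p1))):
1. ~([]<>(~p3 | (p3 -> ~p1)) -> <>(~p3 | (p3 -> ~p1))), 0
2. []<>(~p3 | (p3 -> ~p1)), 0
3. ~<>(~p3 | (p3 -> ~p1)), 0
4. <>(~p3 | (p3 -> ~p1)), 0
5. ~(~p3 | (p3 -> ~p1)), 0
6. p3, 0
7. ~(p3 -> ~p1), 0
8. p1, 0
9. ~p3 | (p3 -> ~p1), 1
10. <>(~p3 | (p3 -> ~p1)), 1
11. ~(~p3 | (p3 -> ~p1)), 1
12. p3, 1
13. ~(p3 -> ~p1), 1
14. p1, 1
15. p3 -> ~p1, 1
16. ~p1, 1
Accessibility: 0R0, 0R1, 1R1
Branch closes: p1 and ~p1 both at 1.
All branches of the negation close; one closing branch shown above.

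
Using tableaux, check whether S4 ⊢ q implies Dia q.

Valid in S4

Tableau for the negation not (q implies Dia q):
1. not (q implies Dia q), 0
2. q, 0   [neg-implies-rule on 1]
3. not Dia q, 0   [neg-implies-rule on 1]
4. not q, 0   [neg-Dia-rule on 3 via 0R0]
Accessibility: 0R0
Branch closes: q and not q both at 0.
All branches of the negation close; one closing branch shown above.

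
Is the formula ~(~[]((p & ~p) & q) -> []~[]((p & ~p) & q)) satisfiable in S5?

1. ~(~[]((p & ~p) & q) -> []~[]((p & ~p) & q)), 0
2. ~[]((p & ~p) & q), 0
3. ~[]~[]((p & ~p) & q), 0
4. ~((p & ~p) & q), 1
5. ~(p & ~p), 1
6. p, 1
7. []((p & ~p) & q), 2
8. (p & ~p) & q, 0
9. p & ~p, 0
10. q, 0
11. p, 0
12. ~p, 0
Accessibility: 0R0, 0R1, 0R2, 1R0, 1R1, 1R2, 2R0, 2R1, 2R2
Branch closes: p and ~p both at 0.
All branches of the tableau close; one closing branch shown above.

No, unsatisfiable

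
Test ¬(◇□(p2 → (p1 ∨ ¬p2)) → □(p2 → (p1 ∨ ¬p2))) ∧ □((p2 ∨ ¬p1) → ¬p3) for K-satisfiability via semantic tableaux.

Satisfiable (open branch found)

1. ¬(◇□(p2 → (p1 ∨ ¬p2)) → □(p2 → (p1 ∨ ¬p2))) ∧ □((p2 ∨ ¬p1) → ¬p3), w0
2. ¬(◇□(p2 → (p1 ∨ ¬p2)) → □(p2 → (p1 ∨ ¬p2))), w0   [∧-rule on 1]
3. □((p2 ∨ ¬p1) → ¬p3), w0   [∧-rule on 1]
4. ◇□(p2 → (p1 ∨ ¬p2)), w0   [¬→-rule on 2]
5. ¬□(p2 → (p1 ∨ ¬p2)), w0   [¬→-rule on 2]
6. □(p2 → (p1 ∨ ¬p2)), w1   [◇-rule on 4: fresh world w1, w0Rw1]
7. (p2 ∨ ¬p1) → ¬p3, w1   [□-rule on 3 via w0Rw1]
8. ¬p3, w1   [→-rule on 7 (branches; this branch)]
9. ¬(p2 → (p1 ∨ ¬p2)), w2   [¬□-rule on 5: fresh world w2, w0Rw2]
10. p2, w2   [¬→-rule on 9]
11. ¬(p1 ∨ ¬p2), w2   [¬→-rule on 9]
12. ¬p1, w2   [¬∨-rule on 11]
13. (p2 ∨ ¬p1) → ¬p3, w2   [□-rule on 3 via w0Rw2]
14. ¬p3, w2   [→-rule on 13 (branches; this branch)]
Accessibility: w0Rw1, w0Rw2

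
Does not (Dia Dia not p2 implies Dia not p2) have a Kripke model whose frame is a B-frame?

1. not (Dia Dia not p2 implies Dia not p2), w0
2. Dia Dia not p2, w0   [neg-implies-rule on 1]
3. not Dia not p2, w0   [neg-implies-rule on 1]
4. p2, w0   [neg-Dia-rule on 3 via w0Rw0]
5. Dia not p2, w1   [Dia-rule on 2: fresh world w1, w0Rw1]
6. p2, w1   [neg-Dia-rule on 3 via w0Rw1]
7. not p2, w2   [Dia-rule on 5: fresh world w2, w1Rw2]
Accessibility: w0Rw0, w0Rw1, w1Rw0, w1Rw1, w1Rw2, w2Rw1, w2Rw2

Yes, satisfiable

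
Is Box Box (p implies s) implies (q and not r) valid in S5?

Tableau for the negation not (Box Box (p implies s) implies (q and not r)):
1. not (Box Box (p implies s) implies (q and not r)), u
2. Box Box (p implies s), u
3. not (q and not r), u
4. Box (p implies s), u
5. p implies s, u
6. r, u
7. s, u
Accessibility: uRu
The negation has an open branch (countermodel exists).

No, not valid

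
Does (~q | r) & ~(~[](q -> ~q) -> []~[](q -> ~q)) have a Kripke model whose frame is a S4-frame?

1. (~q | r) & ~(~[](q -> ~q) -> []~[](q -> ~q)), u
2. ~q | r, u   [&-rule on 1]
3. ~(~[](q -> ~q) -> []~[](q -> ~q)), u   [&-rule on 1]
4. ~[](q -> ~q), u   [~->-rule on 3]
5. ~[]~[](q -> ~q), u   [~->-rule on 3]
6. r, u   [|-rule on 2 (branches; this branch)]
7. ~(q -> ~q), v   [~[]-rule on 4: fresh world v, uRv]
8. q, v   [~->-rule on 7]
9. [](q -> ~q), w   [~[]-rule on 5: fresh world w, uRw]
10. q -> ~q, w   [[]-rule on 9 via wRw]
11. ~q, w   [->-rule on 10 (branches; this branch)]
Accessibility: uRu, uRv, uRw, vRv, wRw

Yes, satisfiable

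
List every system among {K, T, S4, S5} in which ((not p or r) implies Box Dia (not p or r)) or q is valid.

S5-tableau for the negation not (((not p or r) implies Box Dia (not p or r)) or q):
1. not (((not p or r) implies Box Dia (not p or r)) or q), w0
2. not ((not p or r) implies Box Dia (not p or r)), w0
3. not q, w0
4. not p or r, w0
5. not Box Dia (not p or r), w0
6. r, w0
7. not Dia (not p or r), w1
8. not (not p or r), w0
9. p, w0
10. not r, w0
Accessibility: w0Rw0, w0Rw1, w1Rw0, w1Rw1
Branch closes: r and not r both at w0.
Every branch closes (one shown): valid in S5.
S4-tableau for the negation not (((not p or r) implies Box Dia (not p or r)) or q):
1. not (((not p or r) implies Box Dia (not p or r)) or q), w0
2. not ((not p or r) implies Box Dia (not p or r)), w0
3. not q, w0
4. not p or r, w0
5. not Box Dia (not p or r), w0
6. r, w0
7. not Dia (not p or r), w1
8. not (not p or r), w1
9. p, w1
10. not r, w1
Accessibility: w0Rw0, w0Rw1, w1Rw1
Complete open branch: countermodel on an S4-frame, so not valid in S4, nor in K, T (the same frame is also a K-frame and a T-frame).

S5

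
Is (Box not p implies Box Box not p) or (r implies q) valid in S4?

Valid

Tableau for the negation not ((Box not p implies Box Box not p) or (r implies q)):
1. not ((Box not p implies Box Box not p) or (r implies q)), 0
2. not (Box not p implies Box Box not p), 0
3. not (r implies q), 0
4. Box not p, 0
5. not Box Box not p, 0
6. r, 0
7. not q, 0
8. not p, 0
9. not Box not p, 1
10. not p, 1
11. p, 2
12. not p, 2
Accessibility: 0R0, 0R1, 0R2, 1R1, 1R2, 2R2
Branch closes: p and not p both at 2.
All branches of the negation close; one closing branch shown above.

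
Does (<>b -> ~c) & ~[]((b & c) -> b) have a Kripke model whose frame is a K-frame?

Unsatisfiable (every branch closes)

1. (<>b -> ~c) & ~[]((b & c) -> b), 0
2. <>b -> ~c, 0
3. ~[]((b & c) -> b), 0
4. ~c, 0
5. ~((b & c) -> b), 1
6. b & c, 1
7. ~b, 1
8. b, 1
9. c, 1
Accessibility: 0R1
Branch closes: b and ~b both at 1.
(One branch shown.) All branches close.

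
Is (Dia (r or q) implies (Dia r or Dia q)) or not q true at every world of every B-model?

Tableau for the negation not ((Dia (r or q) implies (Dia r or Dia q)) or not q):
1. not ((Dia (r or q) implies (Dia r or Dia q)) or not q), w0
2. not (Dia (r or q) implies (Dia r or Dia q)), w0   [neg-or-rule on 1]
3. q, w0   [neg-or-rule on 1]
4. Dia (r or q), w0   [neg-implies-rule on 2]
5. not (Dia r or Dia q), w0   [neg-implies-rule on 2]
6. not Dia r, w0   [neg-or-rule on 5]
7. not Dia q, w0   [neg-or-rule on 5]
8. not r, w0   [neg-Dia-rule on 6 via w0Rw0]
9. not q, w0   [neg-Dia-rule on 7 via w0Rw0]
Accessibility: w0Rw0
Branch closes: q and not q both at w0.
All branches of the negation close; one closing branch shown above.

Yes, valid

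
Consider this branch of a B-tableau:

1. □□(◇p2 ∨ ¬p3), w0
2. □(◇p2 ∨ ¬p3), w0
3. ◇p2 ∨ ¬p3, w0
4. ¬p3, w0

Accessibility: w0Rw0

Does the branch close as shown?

No, open

No atom appears with both signs at the same world.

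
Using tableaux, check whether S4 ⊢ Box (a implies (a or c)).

Tableau for the negation not Box (a implies (a or c)):
1. not Box (a implies (a or c)), 0
2. not (a implies (a or c)), 1
3. a, 1
4. not (a or c), 1
5. not a, 1
6. not c, 1
Accessibility: 0R0, 0R1, 1R1
Branch closes: a and not a both at 1.
All branches of the negation close; one closing branch shown above.

Valid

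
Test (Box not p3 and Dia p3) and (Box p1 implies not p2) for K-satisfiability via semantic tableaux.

No, unsatisfiable

1. (Box not p3 and Dia p3) and (Box p1 implies not p2), u
2. Box not p3 and Dia p3, u
3. Box p1 implies not p2, u
4. Box not p3, u
5. Dia p3, u
6. not p2, u
7. p3, v
8. not p3, v
Accessibility: uRv
Branch closes: p3 and not p3 both at v.
All branches of the tableau close; one closing branch shown above.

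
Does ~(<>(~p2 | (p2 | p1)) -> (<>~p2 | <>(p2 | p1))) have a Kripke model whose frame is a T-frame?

Unsatisfiable

1. ~(<>(~p2 | (p2 | p1)) -> (<>~p2 | <>(p2 | p1))), 0
2. <>(~p2 | (p2 | p1)), 0
3. ~(<>~p2 | <>(p2 | p1)), 0
4. ~<>~p2, 0
5. ~<>(p2 | p1), 0
6. p2, 0
7. ~(p2 | p1), 0
8. ~p2, 0
9. ~p1, 0
Accessibility: 0R0
Branch closes: p2 and ~p2 both at 0.
All branches of the tableau close; one closing branch shown above.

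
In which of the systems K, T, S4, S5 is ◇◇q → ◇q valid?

S4, S5

T-tableau for the negation ¬(◇◇q → ◇q):
1. ¬(◇◇q → ◇q), 0
2. ◇◇q, 0
3. ¬◇q, 0
4. ¬q, 0
5. ◇q, 1
6. ¬q, 1
7. q, 2
Accessibility: 0R0, 0R1, 1R1, 1R2, 2R2
Complete open branch: countermodel on a T-frame, so not valid in T, nor in K (the same frame is also a K-frame).
S4-tableau for the negation ¬(◇◇q → ◇q):
1. ¬(◇◇q → ◇q), 0
2. ◇◇q, 0
3. ¬◇q, 0
4. ¬q, 0
5. ◇q, 1
6. ¬q, 1
7. q, 2
8. ¬q, 2
Accessibility: 0R0, 0R1, 0R2, 1R1, 1R2, 2R2
Branch closes: q and ¬q both at 2.
Every branch closes (one shown): valid in S4, hence also in S5 (every theorem of S4 is a theorem of S5).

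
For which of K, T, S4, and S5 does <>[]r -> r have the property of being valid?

S5

S4-tableau for the negation ~(<>[]r -> r):
1. ~(<>[]r -> r), w0
2. <>[]r, w0
3. ~r, w0
4. []r, w1
5. r, w1
Accessibility: w0Rw0, w0Rw1, w1Rw1
Complete open branch: countermodel on an S4-frame, so not valid in S4, nor in K, T (the same frame is also a K-frame and a T-frame).
S5-tableau for the negation ~(<>[]r -> r):
1. ~(<>[]r -> r), w0
2. <>[]r, w0
3. ~r, w0
4. []r, w1
5. r, w0
Accessibility: w0Rw0, w0Rw1, w1Rw0, w1Rw1
Branch closes: r and ~r both at w0.
Every branch closes (one shown): valid in S5.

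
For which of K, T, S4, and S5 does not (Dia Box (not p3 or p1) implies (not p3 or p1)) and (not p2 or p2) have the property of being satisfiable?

S4-tableau for the formula:
1. not (Dia Box (not p3 or p1) implies (not p3 or p1)) and (not p2 or p2), u
2. not (Dia Box (not p3 or p1) implies (not p3 or p1)), u
3. not p2 or p2, u
4. Dia Box (not p3 or p1), u
5. not (not p3 or p1), u
6. p3, u
7. not p1, u
8. p2, u
9. Box (not p3 or p1), v
10. not p3 or p1, v
11. p1, v
Accessibility: uRu, uRv, vRv
Complete open branch: satisfiable in S4, hence also in K, T (this S4-model is also a K-model and a T-model).
S5-tableau for the formula:
1. not (Dia Box (not p3 or p1) implies (not p3 or p1)) and (not p2 or p2), u
2. not (Dia Box (not p3 or p1) implies (not p3 or p1)), u
3. not p2 or p2, u
4. Dia Box (not p3 or p1), u
5. not (not p3 or p1), u
6. p3, u
7. not p1, u
8. p2, u
9. Box (not p3 or p1), v
10. not p3 or p1, u
11. not p3 or p1, v
12. p1, u
Accessibility: uRu, uRv, vRu, vRv
Branch closes: p1 and not p1 both at u.
Every branch closes (one shown): unsatisfiable in S5.

K, T, S4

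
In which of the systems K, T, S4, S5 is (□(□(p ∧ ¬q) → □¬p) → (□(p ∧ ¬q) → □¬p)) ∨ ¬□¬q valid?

T-tableau for the negation ¬((□(□(p ∧ ¬q) → □¬p) → (□(p ∧ ¬q) → □¬p)) ∨ ¬□¬q):
1. ¬((□(□(p ∧ ¬q) → □¬p) → (□(p ∧ ¬q) → □¬p)) ∨ ¬□¬q), 0
2. ¬(□(□(p ∧ ¬q) → □¬p) → (□(p ∧ ¬q) → □¬p)), 0
3. □¬q, 0
4. □(□(p ∧ ¬q) → □¬p), 0
5. ¬(□(p ∧ ¬q) → □¬p), 0
6. □(p ∧ ¬q), 0
7. ¬□¬p, 0
8. ¬q, 0
9. □(p ∧ ¬q) → □¬p, 0
10. p ∧ ¬q, 0
11. p, 0
12. ¬□(p ∧ ¬q), 0
13. p, 1
14. ¬q, 1
15. □(p ∧ ¬q) → □¬p, 1
16. p ∧ ¬q, 1
17. ¬□(p ∧ ¬q), 1
18. ¬(p ∧ ¬q), 2
19. ¬q, 2
20. □(p ∧ ¬q) → □¬p, 2
21. p ∧ ¬q, 2
22. p, 2
23. q, 2
Accessibility: 0R0, 0R1, 0R2, 1R1, 2R2
Branch closes: q and ¬q both at 2.
Every branch closes (one shown): valid in T, hence also in S4, S5 (every theorem of T is a theorem of S4 and S5).
K-tableau for the negation ¬((□(□(p ∧ ¬q) → □¬p) → (□(p ∧ ¬q) → □¬p)) ∨ ¬□¬q):
1. ¬((□(□(p ∧ ¬q) → □¬p) → (□(p ∧ ¬q) → □¬p)) ∨ ¬□¬q), 0
2. ¬(□(□(p ∧ ¬q) → □¬p) → (□(p ∧ ¬q) → □¬p)), 0
3. □¬q, 0
4. □(□(p ∧ ¬q) → □¬p), 0
5. ¬(□(p ∧ ¬q) → □¬p), 0
6. □(p ∧ ¬q), 0
7. ¬□¬p, 0
8. p, 1
9. ¬q, 1
10. □(p ∧ ¬q) → □¬p, 1
11. p ∧ ¬q, 1
12. □¬p, 1
Accessibility: 0R1
Complete open branch: countermodel on a K-frame, so not valid in K.

T, S4, S5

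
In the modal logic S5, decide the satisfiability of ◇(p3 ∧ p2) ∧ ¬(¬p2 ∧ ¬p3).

Yes, satisfiable

1. ◇(p3 ∧ p2) ∧ ¬(¬p2 ∧ ¬p3), w0
2. ◇(p3 ∧ p2), w0
3. ¬(¬p2 ∧ ¬p3), w0
4. p3, w0
5. p3 ∧ p2, w1
6. p3, w1
7. p2, w1
Accessibility: w0Rw0, w0Rw1, w1Rw0, w1Rw1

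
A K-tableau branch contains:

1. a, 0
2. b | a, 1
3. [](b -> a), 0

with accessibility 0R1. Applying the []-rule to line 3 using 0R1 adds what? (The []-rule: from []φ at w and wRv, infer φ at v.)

b -> a, 1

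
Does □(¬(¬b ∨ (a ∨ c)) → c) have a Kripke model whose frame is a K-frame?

Satisfiable

1. □(¬(¬b ∨ (a ∨ c)) → c), w0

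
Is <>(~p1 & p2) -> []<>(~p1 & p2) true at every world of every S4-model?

Not valid

Tableau for the negation ~(<>(~p1 & p2) -> []<>(~p1 & p2)):
1. ~(<>(~p1 & p2) -> []<>(~p1 & p2)), 0
2. <>(~p1 & p2), 0   [~->-rule on 1]
3. ~[]<>(~p1 & p2), 0   [~->-rule on 1]
4. ~p1 & p2, 1   [<>-rule on 2: fresh world 1, 0R1]
5. ~p1, 1   [&-rule on 4]
6. p2, 1   [&-rule on 4]
7. ~<>(~p1 & p2), 2   [~[]-rule on 3: fresh world 2, 0R2]
8. ~(~p1 & p2), 2   [~<>-rule on 7 via 2R2]
9. ~p2, 2   [~&-rule on 8 (branches; this branch)]
Accessibility: 0R0, 0R1, 0R2, 1R1, 2R2
The negation has an open branch (countermodel exists).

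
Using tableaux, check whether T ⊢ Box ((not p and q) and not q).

Tableau for the negation not Box ((not p and q) and not q):
1. not Box ((not p and q) and not q), u
2. not ((not p and q) and not q), v   [neg-Box-rule on 1: fresh world v, uRv]
3. q, v   [neg-and-rule on 2 (branches; this branch)]
Accessibility: uRu, uRv, vRv
The negation has an open branch (countermodel exists).

Invalid (countermodel exists)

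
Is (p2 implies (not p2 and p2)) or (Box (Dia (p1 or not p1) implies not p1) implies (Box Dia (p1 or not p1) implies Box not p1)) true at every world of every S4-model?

Valid

Tableau for the negation not ((p2 implies (not p2 and p2)) or (Box (Dia (p1 or not p1) implies not p1) implies (Box Dia (p1 or not p1) implies Box not p1))):
1. not ((p2 implies (not p2 and p2)) or (Box (Dia (p1 or not p1) implies not p1) implies (Box Dia (p1 or not p1) implies Box not p1))), w0
2. not (p2 implies (not p2 and p2)), w0   [neg-or-rule on 1]
3. not (Box (Dia (p1 or not p1) implies not p1) implies (Box Dia (p1 or not p1) implies Box not p1)), w0   [neg-or-rule on 1]
4. p2, w0   [neg-implies-rule on 2]
5. not (not p2 and p2), w0   [neg-implies-rule on 2]
6. Box (Dia (p1 or not p1) implies not p1), w0   [neg-implies-rule on 3]
7. not (Box Dia (p1 or not p1) implies Box not p1), w0   [neg-implies-rule on 3]
8. Box Dia (p1 or not p1), w0   [neg-implies-rule on 7]
9. not Box not p1, w0   [neg-implies-rule on 7]
10. Dia (p1 or not p1) implies not p1, w0   [Box-rule on 6 via w0Rw0]
11. Dia (p1 or not p1), w0   [Box-rule on 8 via w0Rw0]
12. not p1, w0   [implies-rule on 10 (branches; this branch)]
13. p1, w1   [neg-Box-rule on 9: fresh world w1, w0Rw1]
14. Dia (p1 or not p1) implies not p1, w1   [Box-rule on 6 via w0Rw1]
15. Dia (p1 or not p1), w1   [Box-rule on 8 via w0Rw1]
16. not Dia (p1 or not p1), w1   [implies-rule on 14 (branches; this branch)]
17. not (p1 or not p1), w1   [neg-Dia-rule on 16 via w1Rw1]
18. not p1, w1   [neg-or-rule on 17]
Accessibility: w0Rw0, w0Rw1, w1Rw1
Branch closes: p1 and not p1 both at w1.
Every branch of the negation's tableau closes; the branch above is one of them.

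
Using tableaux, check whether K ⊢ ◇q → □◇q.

No, not valid

Tableau for the negation ¬(◇q → □◇q):
1. ¬(◇q → □◇q), w0
2. ◇q, w0   [¬→-rule on 1]
3. ¬□◇q, w0   [¬→-rule on 1]
4. q, w1   [◇-rule on 2: fresh world w1, w0Rw1]
5. ¬◇q, w2   [¬□-rule on 3: fresh world w2, w0Rw2]
Accessibility: w0Rw1, w0Rw2
The negation has an open branch (countermodel exists).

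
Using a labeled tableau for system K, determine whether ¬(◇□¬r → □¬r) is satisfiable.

1. ¬(◇□¬r → □¬r), w0
2. ◇□¬r, w0
3. ¬□¬r, w0
4. □¬r, w1
5. r, w2
Accessibility: w0Rw1, w0Rw2

Satisfiable (open branch found)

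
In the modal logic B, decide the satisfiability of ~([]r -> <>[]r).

1. ~([]r -> <>[]r), 0
2. []r, 0
3. ~<>[]r, 0
4. r, 0
5. ~[]r, 0
6. ~r, 1
7. r, 1
Accessibility: 0R0, 0R1, 1R0, 1R1
Branch closes: r and ~r both at 1.
(One branch shown.) All branches close.

Unsatisfiable (every branch closes)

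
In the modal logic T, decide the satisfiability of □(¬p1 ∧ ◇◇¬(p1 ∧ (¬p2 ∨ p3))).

Satisfiable (open branch found)

1. □(¬p1 ∧ ◇◇¬(p1 ∧ (¬p2 ∨ p3))), u
2. ¬p1 ∧ ◇◇¬(p1 ∧ (¬p2 ∨ p3)), u
3. ¬p1, u
4. ◇◇¬(p1 ∧ (¬p2 ∨ p3)), u
5. ◇¬(p1 ∧ (¬p2 ∨ p3)), v
6. ¬p1 ∧ ◇◇¬(p1 ∧ (¬p2 ∨ p3)), v
7. ¬p1, v
8. ◇◇¬(p1 ∧ (¬p2 ∨ p3)), v
9. ¬(p1 ∧ (¬p2 ∨ p3)), w
10. ¬(¬p2 ∨ p3), w
11. p2, w
12. ¬p3, w
13. ◇¬(p1 ∧ (¬p2 ∨ p3)), x
14. ¬(p1 ∧ (¬p2 ∨ p3)), y
15. ¬(¬p2 ∨ p3), y
16. p2, y
17. ¬p3, y
Accessibility: uRu, uRv, vRv, vRw, vRx, wRw, xRx, xRy, yRy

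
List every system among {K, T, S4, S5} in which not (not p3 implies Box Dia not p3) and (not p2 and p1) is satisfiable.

S5-tableau for the formula:
1. not (not p3 implies Box Dia not p3) and (not p2 and p1), 0
2. not (not p3 implies Box Dia not p3), 0
3. not p2 and p1, 0
4. not p3, 0
5. not Box Dia not p3, 0
6. not p2, 0
7. p1, 0
8. not Dia not p3, 1
9. p3, 0
Accessibility: 0R0, 0R1, 1R0, 1R1
Branch closes: p3 and not p3 both at 0.
Every branch closes (one shown): unsatisfiable in S5.
S4-tableau for the formula:
1. not (not p3 implies Box Dia not p3) and (not p2 and p1), 0
2. not (not p3 implies Box Dia not p3), 0
3. not p2 and p1, 0
4. not p3, 0
5. not Box Dia not p3, 0
6. not p2, 0
7. p1, 0
8. not Dia not p3, 1
9. p3, 1
Accessibility: 0R0, 0R1, 1R1
Complete open branch: satisfiable in S4, hence also in K, T (this S4-model is also a K-model and a T-model).

K, T, S4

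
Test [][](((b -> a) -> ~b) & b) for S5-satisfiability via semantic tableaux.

Satisfiable (open branch found)

1. [][](((b -> a) -> ~b) & b), w0
2. [](((b -> a) -> ~b) & b), w0   [[]-rule on 1 via w0Rw0]
3. ((b -> a) -> ~b) & b, w0   [[]-rule on 2 via w0Rw0]
4. (b -> a) -> ~b, w0   [&-rule on 3]
5. b, w0   [&-rule on 3]
6. ~(b -> a), w0   [->-rule on 4 (branches; this branch)]
7. ~a, w0   [~->-rule on 6]
Accessibility: w0Rw0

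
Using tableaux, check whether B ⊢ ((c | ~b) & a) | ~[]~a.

Tableau for the negation ~(((c | ~b) & a) | ~[]~a):
1. ~(((c | ~b) & a) | ~[]~a), u
2. ~((c | ~b) & a), u
3. []~a, u
4. ~a, u
Accessibility: uRu
The negation has an open branch (countermodel exists).

No, not valid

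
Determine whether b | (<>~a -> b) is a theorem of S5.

Tableau for the negation ~(b | (<>~a -> b)):
1. ~(b | (<>~a -> b)), 0
2. ~b, 0
3. ~(<>~a -> b), 0
4. <>~a, 0
5. ~a, 1
Accessibility: 0R0, 0R1, 1R0, 1R1
The negation has an open branch (countermodel exists).

Not valid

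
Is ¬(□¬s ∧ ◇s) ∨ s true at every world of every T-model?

Tableau for the negation ¬(¬(□¬s ∧ ◇s) ∨ s):
1. ¬(¬(□¬s ∧ ◇s) ∨ s), w0
2. □¬s ∧ ◇s, w0
3. ¬s, w0
4. □¬s, w0
5. ◇s, w0
6. s, w1
7. ¬s, w1
Accessibility: w0Rw0, w0Rw1, w1Rw1
Branch closes: s and ¬s both at w1.
Every branch of the negation's tableau closes; the branch above is one of them.

Valid in T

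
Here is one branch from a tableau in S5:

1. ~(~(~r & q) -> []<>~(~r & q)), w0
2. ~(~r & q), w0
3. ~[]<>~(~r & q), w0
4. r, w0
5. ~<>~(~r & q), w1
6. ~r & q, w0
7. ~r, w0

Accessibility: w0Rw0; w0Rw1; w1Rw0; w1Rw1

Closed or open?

Both r and ~r appear at w0.

Closed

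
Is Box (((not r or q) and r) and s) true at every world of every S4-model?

Tableau for the negation not Box (((not r or q) and r) and s):
1. not Box (((not r or q) and r) and s), 0
2. not (((not r or q) and r) and s), 1   [neg-Box-rule on 1: fresh world 1, 0R1]
3. not s, 1   [neg-and-rule on 2 (branches; this branch)]
Accessibility: 0R0, 0R1, 1R1
The negation has an open branch (countermodel exists).

Not valid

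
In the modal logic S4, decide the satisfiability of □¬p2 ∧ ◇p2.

1. □¬p2 ∧ ◇p2, u
2. □¬p2, u   [∧-rule on 1]
3. ◇p2, u   [∧-rule on 1]
4. ¬p2, u   [□-rule on 2 via uRu]
5. p2, v   [◇-rule on 3: fresh world v, uRv]
6. ¬p2, v   [□-rule on 2 via uRv]
Accessibility: uRu, uRv, vRv
Branch closes: p2 and ¬p2 both at v.
All branches of the tableau close; one closing branch shown above.

No, unsatisfiable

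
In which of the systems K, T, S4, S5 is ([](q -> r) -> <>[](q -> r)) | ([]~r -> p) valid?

T, S4, S5

T-tableau for the negation ~(([](q -> r) -> <>[](q -> r)) | ([]~r -> p)):
1. ~(([](q -> r) -> <>[](q -> r)) | ([]~r -> p)), 0
2. ~([](q -> r) -> <>[](q -> r)), 0   [~|-rule on 1]
3. ~([]~r -> p), 0   [~|-rule on 1]
4. [](q -> r), 0   [~->-rule on 2]
5. ~<>[](q -> r), 0   [~->-rule on 2]
6. []~r, 0   [~->-rule on 3]
7. ~p, 0   [~->-rule on 3]
8. q -> r, 0   [[]-rule on 4 via 0R0]
9. ~[](q -> r), 0   [~<>-rule on 5 via 0R0]
10. ~r, 0   [[]-rule on 6 via 0R0]
11. ~q, 0   [->-rule on 8 (branches; this branch)]
12. ~(q -> r), 1   [~[]-rule on 9: fresh world 1, 0R1]
13. q, 1   [~->-rule on 12]
14. ~r, 1   [~->-rule on 12]
15. q -> r, 1   [[]-rule on 4 via 0R1]
16. ~[](q -> r), 1   [~<>-rule on 5 via 0R1]
17. r, 1   [->-rule on 15 (branches; this branch)]
Accessibility: 0R0, 0R1, 1R1
Branch closes: r and ~r both at 1.
Every branch closes (one shown): valid in T, hence also in S4, S5 (every theorem of T is a theorem of S4 and S5).
K-tableau for the negation ~(([](q -> r) -> <>[](q -> r)) | ([]~r -> p)):
1. ~(([](q -> r) -> <>[](q -> r)) | ([]~r -> p)), 0
2. ~([](q -> r) -> <>[](q -> r)), 0   [~|-rule on 1]
3. ~([]~r -> p), 0   [~|-rule on 1]
4. [](q -> r), 0   [~->-rule on 2]
5. ~<>[](q -> r), 0   [~->-rule on 2]
6. []~r, 0   [~->-rule on 3]
7. ~p, 0   [~->-rule on 3]
Complete open branch: countermodel on a K-frame, so not valid in K.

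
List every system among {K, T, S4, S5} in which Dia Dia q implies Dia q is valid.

S4-tableau for the negation not (Dia Dia q implies Dia q):
1. not (Dia Dia q implies Dia q), 0
2. Dia Dia q, 0
3. not Dia q, 0
4. not q, 0
5. Dia q, 1
6. not q, 1
7. q, 2
8. not q, 2
Accessibility: 0R0, 0R1, 0R2, 1R1, 1R2, 2R2
Branch closes: q and not q both at 2.
Every branch closes (one shown): valid in S4, hence also in S5 (every theorem of S4 is a theorem of S5).
T-tableau for the negation not (Dia Dia q implies Dia q):
1. not (Dia Dia q implies Dia q), 0
2. Dia Dia q, 0
3. not Dia q, 0
4. not q, 0
5. Dia q, 1
6. not q, 1
7. q, 2
Accessibility: 0R0, 0R1, 1R1, 1R2, 2R2
Complete open branch: countermodel on a T-frame, so not valid in T, nor in K (the same frame is also a K-frame).

S4, S5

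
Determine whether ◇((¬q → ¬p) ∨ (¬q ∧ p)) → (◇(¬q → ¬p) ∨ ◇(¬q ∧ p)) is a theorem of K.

Valid in K

Tableau for the negation ¬(◇((¬q → ¬p) ∨ (¬q ∧ p)) → (◇(¬q → ¬p) ∨ ◇(¬q ∧ p))):
1. ¬(◇((¬q → ¬p) ∨ (¬q ∧ p)) → (◇(¬q → ¬p) ∨ ◇(¬q ∧ p))), w0
2. ◇((¬q → ¬p) ∨ (¬q ∧ p)), w0
3. ¬(◇(¬q → ¬p) ∨ ◇(¬q ∧ p)), w0
4. ¬◇(¬q → ¬p), w0
5. ¬◇(¬q ∧ p), w0
6. (¬q → ¬p) ∨ (¬q ∧ p), w1
7. ¬(¬q → ¬p), w1
8. ¬q, w1
9. p, w1
10. ¬(¬q ∧ p), w1
11. ¬q ∧ p, w1
12. ¬p, w1
Accessibility: w0Rw1
Branch closes: p and ¬p both at w1.
All branches of the negation close; one closing branch shown above.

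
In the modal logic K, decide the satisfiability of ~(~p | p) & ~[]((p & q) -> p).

Unsatisfiable

1. ~(~p | p) & ~[]((p & q) -> p), 0
2. ~(~p | p), 0
3. ~[]((p & q) -> p), 0
4. p, 0
5. ~p, 0
Branch closes: p and ~p both at 0.
Every branch closes; the branch above is one of them.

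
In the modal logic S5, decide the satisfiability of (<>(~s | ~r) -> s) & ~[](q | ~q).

Unsatisfiable (every branch closes)

1. (<>(~s | ~r) -> s) & ~[](q | ~q), w0
2. <>(~s | ~r) -> s, w0
3. ~[](q | ~q), w0
4. ~<>(~s | ~r), w0
5. ~(~s | ~r), w0
6. s, w0
7. r, w0
8. ~(q | ~q), w1
9. ~q, w1
10. q, w1
Accessibility: w0Rw0, w0Rw1, w1Rw0, w1Rw1
Branch closes: q and ~q both at w1.
All branches of the tableau close; one closing branch shown above.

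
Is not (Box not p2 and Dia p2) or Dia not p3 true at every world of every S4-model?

Yes, valid

Tableau for the negation not (not (Box not p2 and Dia p2) or Dia not p3):
1. not (not (Box not p2 and Dia p2) or Dia not p3), w0
2. Box not p2 and Dia p2, w0   [neg-or-rule on 1]
3. not Dia not p3, w0   [neg-or-rule on 1]
4. Box not p2, w0   [and-rule on 2]
5. Dia p2, w0   [and-rule on 2]
6. p3, w0   [neg-Dia-rule on 3 via w0Rw0]
7. not p2, w0   [Box-rule on 4 via w0Rw0]
8. p2, w1   [Dia-rule on 5: fresh world w1, w0Rw1]
9. p3, w1   [neg-Dia-rule on 3 via w0Rw1]
10. not p2, w1   [Box-rule on 4 via w0Rw1]
Accessibility: w0Rw0, w0Rw1, w1Rw1
Branch closes: p2 and not p2 both at w1.
Every branch of the negation's tableau closes; the branch above is one of them.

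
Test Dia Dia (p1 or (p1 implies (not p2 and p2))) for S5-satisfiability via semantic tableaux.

1. Dia Dia (p1 or (p1 implies (not p2 and p2))), u
2. Dia (p1 or (p1 implies (not p2 and p2))), v
3. p1 or (p1 implies (not p2 and p2)), w
4. p1 implies (not p2 and p2), w
5. not p1, w
Accessibility: uRu, uRv, uRw, vRu, vRv, vRw, wRu, wRv, wRw

Yes, satisfiable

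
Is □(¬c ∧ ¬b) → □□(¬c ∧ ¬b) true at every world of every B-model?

No, not valid

Tableau for the negation ¬(□(¬c ∧ ¬b) → □□(¬c ∧ ¬b)):
1. ¬(□(¬c ∧ ¬b) → □□(¬c ∧ ¬b)), u
2. □(¬c ∧ ¬b), u   [¬→-rule on 1]
3. ¬□□(¬c ∧ ¬b), u   [¬→-rule on 1]
4. ¬c ∧ ¬b, u   [□-rule on 2 via uRu]
5. ¬c, u   [∧-rule on 4]
6. ¬b, u   [∧-rule on 4]
7. ¬□(¬c ∧ ¬b), v   [¬□-rule on 3: fresh world v, uRv]
8. ¬c ∧ ¬b, v   [□-rule on 2 via uRv]
9. ¬c, v   [∧-rule on 8]
10. ¬b, v   [∧-rule on 8]
11. ¬(¬c ∧ ¬b), w   [¬□-rule on 7: fresh world w, vRw]
12. b, w   [¬∧-rule on 11 (branches; this branch)]
Accessibility: uRu, uRv, vRu, vRv, vRw, wRv, wRw
The negation has an open branch (countermodel exists).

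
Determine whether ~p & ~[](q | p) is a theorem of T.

Tableau for the negation ~(~p & ~[](q | p)):
1. ~(~p & ~[](q | p)), u
2. [](q | p), u
3. q | p, u
4. p, u
Accessibility: uRu
The negation has an open branch (countermodel exists).

No, not valid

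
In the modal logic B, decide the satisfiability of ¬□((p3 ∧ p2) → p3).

1. ¬□((p3 ∧ p2) → p3), 0
2. ¬((p3 ∧ p2) → p3), 1
3. p3 ∧ p2, 1
4. ¬p3, 1
5. p3, 1
6. p2, 1
Accessibility: 0R0, 0R1, 1R0, 1R1
Branch closes: p3 and ¬p3 both at 1.
Every branch closes; the branch above is one of them.

Unsatisfiable (every branch closes)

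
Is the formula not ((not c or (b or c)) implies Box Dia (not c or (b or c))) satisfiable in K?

1. not ((not c or (b or c)) implies Box Dia (not c or (b or c))), u
2. not c or (b or c), u
3. not Box Dia (not c or (b or c)), u
4. b or c, u
5. c, u
6. not Dia (not c or (b or c)), v
Accessibility: uRv

Satisfiable (open branch found)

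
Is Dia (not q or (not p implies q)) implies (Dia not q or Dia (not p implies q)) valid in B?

Tableau for the negation not (Dia (not q or (not p implies q)) implies (Dia not q or Dia (not p implies q))):
1. not (Dia (not q or (not p implies q)) implies (Dia not q or Dia (not p implies q))), 0
2. Dia (not q or (not p implies q)), 0
3. not (Dia not q or Dia (not p implies q)), 0
4. not Dia not q, 0
5. not Dia (not p implies q), 0
6. q, 0
7. not (not p implies q), 0
8. not p, 0
9. not q, 0
Accessibility: 0R0
Branch closes: q and not q both at 0.
Every branch of the negation's tableau closes; the branch above is one of them.

Valid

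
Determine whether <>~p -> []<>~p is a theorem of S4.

Not valid

Tableau for the negation ~(<>~p -> []<>~p):
1. ~(<>~p -> []<>~p), w0
2. <>~p, w0
3. ~[]<>~p, w0
4. ~p, w1
5. ~<>~p, w2
6. p, w2
Accessibility: w0Rw0, w0Rw1, w0Rw2, w1Rw1, w2Rw2
The negation has an open branch (countermodel exists).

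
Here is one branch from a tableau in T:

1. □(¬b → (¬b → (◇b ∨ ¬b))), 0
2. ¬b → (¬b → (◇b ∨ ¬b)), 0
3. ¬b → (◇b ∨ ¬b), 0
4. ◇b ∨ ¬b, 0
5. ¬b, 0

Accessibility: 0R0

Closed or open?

Not closed

There is no literal clash: for every atom and world, at most one sign appears.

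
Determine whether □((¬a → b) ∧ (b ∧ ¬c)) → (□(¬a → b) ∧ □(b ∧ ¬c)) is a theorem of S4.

Valid in S4

Tableau for the negation ¬(□((¬a → b) ∧ (b ∧ ¬c)) → (□(¬a → b) ∧ □(b ∧ ¬c))):
1. ¬(□((¬a → b) ∧ (b ∧ ¬c)) → (□(¬a → b) ∧ □(b ∧ ¬c))), w0
2. □((¬a → b) ∧ (b ∧ ¬c)), w0
3. ¬(□(¬a → b) ∧ □(b ∧ ¬c)), w0
4. (¬a → b) ∧ (b ∧ ¬c), w0
5. ¬a → b, w0
6. b ∧ ¬c, w0
7. b, w0
8. ¬c, w0
9. ¬□(b ∧ ¬c), w0
10. ¬(b ∧ ¬c), w1
11. (¬a → b) ∧ (b ∧ ¬c), w1
12. ¬a → b, w1
13. b ∧ ¬c, w1
14. b, w1
15. ¬c, w1
16. c, w1
Accessibility: w0Rw0, w0Rw1, w1Rw1
Branch closes: c and ¬c both at w1.
Every branch of the negation's tableau closes; the branch above is one of them.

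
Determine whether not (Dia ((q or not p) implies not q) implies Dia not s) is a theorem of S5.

Tableau for the negation Dia ((q or not p) implies not q) implies Dia not s:
1. Dia ((q or not p) implies not q) implies Dia not s, u
2. Dia not s, u
3. not s, v
Accessibility: uRu, uRv, vRu, vRv
The negation has an open branch (countermodel exists).

Not valid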